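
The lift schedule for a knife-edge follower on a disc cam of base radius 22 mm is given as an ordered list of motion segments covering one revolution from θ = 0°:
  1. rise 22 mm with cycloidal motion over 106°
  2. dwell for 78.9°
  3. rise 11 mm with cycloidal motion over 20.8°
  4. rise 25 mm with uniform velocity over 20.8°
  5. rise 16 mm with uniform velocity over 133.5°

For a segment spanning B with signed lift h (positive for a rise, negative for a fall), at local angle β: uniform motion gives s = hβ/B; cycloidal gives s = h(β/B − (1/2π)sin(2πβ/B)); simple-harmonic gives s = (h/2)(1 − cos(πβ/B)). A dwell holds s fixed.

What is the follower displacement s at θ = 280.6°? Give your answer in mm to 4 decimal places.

seg 1 [0°–106°] cycloidal, h=22: full span → s += 22 → s = 22.0000
seg 2 [106°–184.9°] dwell: s stays 22.0000
seg 3 [184.9°–205.7°] cycloidal, h=11: full span → s += 11 → s = 33.0000
seg 4 [205.7°–226.5°] uniform, h=25: full span → s += 25 → s = 58.0000
seg 5 [226.5°–360°] uniform, h=16: θ=280.6° here. β=54.1, B=133.5. 16·54.1/133.5 = 6.4839 → s = 64.4839

64.4839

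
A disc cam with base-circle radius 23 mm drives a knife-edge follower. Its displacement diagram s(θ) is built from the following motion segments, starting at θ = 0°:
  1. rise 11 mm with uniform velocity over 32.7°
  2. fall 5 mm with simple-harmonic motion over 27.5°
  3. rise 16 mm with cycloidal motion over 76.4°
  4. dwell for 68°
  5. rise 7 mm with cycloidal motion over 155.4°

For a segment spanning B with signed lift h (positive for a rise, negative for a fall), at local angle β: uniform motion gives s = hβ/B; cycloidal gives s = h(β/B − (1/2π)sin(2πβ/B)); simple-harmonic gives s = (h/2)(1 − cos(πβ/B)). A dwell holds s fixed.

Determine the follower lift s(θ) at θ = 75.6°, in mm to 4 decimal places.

seg 1 [0°–32.7°] uniform, h=11: full span → s += 11 → s = 11.0000
seg 2 [32.7°–60.2°] simple-harmonic, h=-5: full span → s += -5 → s = 6.0000
seg 3 [60.2°–136.6°] cycloidal, h=16: θ=75.6° here. β=15.4, B=76.4. 16·(0.2016 − sin(2π·0.2016)/(2π)) = 0.7956 → s = 6.7956

6.7956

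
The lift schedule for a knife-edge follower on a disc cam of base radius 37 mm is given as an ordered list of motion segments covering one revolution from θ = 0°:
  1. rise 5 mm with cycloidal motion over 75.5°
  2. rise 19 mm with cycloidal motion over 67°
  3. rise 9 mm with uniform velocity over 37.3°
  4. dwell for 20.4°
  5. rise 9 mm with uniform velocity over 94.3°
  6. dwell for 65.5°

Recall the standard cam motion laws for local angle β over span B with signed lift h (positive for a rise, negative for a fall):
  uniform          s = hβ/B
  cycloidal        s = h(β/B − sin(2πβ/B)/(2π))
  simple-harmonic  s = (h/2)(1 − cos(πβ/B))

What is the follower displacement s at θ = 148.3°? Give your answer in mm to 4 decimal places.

seg 1 [0°–75.5°] cycloidal, h=5: full span → s += 5 → s = 5.0000
seg 2 [75.5°–142.5°] cycloidal, h=19: full span → s += 19 → s = 24.0000
seg 3 [142.5°–179.8°] uniform, h=9: θ=148.3° here. β=5.8, B=37.3. 9·5.8/37.3 = 1.3995 → s = 25.3995

25.3995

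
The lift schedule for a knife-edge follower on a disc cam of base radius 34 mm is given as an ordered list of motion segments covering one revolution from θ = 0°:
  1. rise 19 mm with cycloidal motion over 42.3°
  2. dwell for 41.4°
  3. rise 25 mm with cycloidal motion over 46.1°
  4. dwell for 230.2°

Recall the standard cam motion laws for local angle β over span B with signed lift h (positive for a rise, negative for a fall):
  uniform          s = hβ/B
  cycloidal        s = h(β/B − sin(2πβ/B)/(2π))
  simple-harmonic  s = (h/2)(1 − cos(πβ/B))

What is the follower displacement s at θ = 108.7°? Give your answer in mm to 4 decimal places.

seg 1 [0°–42.3°] cycloidal, h=19: full span → s += 19 → s = 19.0000
seg 2 [42.3°–83.7°] dwell: s stays 19.0000
seg 3 [83.7°–129.8°] cycloidal, h=25: θ=108.7° here. β=25, B=46.1. 25·(0.5423 − sin(2π·0.5423)/(2π)) = 14.6026 → s = 33.6026

33.6026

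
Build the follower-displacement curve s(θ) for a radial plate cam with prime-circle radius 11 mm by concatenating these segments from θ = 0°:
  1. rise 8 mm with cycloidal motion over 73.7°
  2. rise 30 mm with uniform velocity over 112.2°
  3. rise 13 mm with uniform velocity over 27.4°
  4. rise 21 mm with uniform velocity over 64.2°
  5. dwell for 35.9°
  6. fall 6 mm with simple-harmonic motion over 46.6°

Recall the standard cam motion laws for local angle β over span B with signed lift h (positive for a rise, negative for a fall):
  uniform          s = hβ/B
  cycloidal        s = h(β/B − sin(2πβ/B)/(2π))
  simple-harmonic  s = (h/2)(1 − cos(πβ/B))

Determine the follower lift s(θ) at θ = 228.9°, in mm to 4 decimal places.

seg 1 [0°–73.7°] cycloidal, h=8: full span → s += 8 → s = 8.0000
seg 2 [73.7°–185.9°] uniform, h=30: full span → s += 30 → s = 38.0000
seg 3 [185.9°–213.3°] uniform, h=13: full span → s += 13 → s = 51.0000
seg 4 [213.3°–277.5°] uniform, h=21: θ=228.9° here. β=15.6, B=64.2. 21·15.6/64.2 = 5.1028 → s = 56.1028

56.1028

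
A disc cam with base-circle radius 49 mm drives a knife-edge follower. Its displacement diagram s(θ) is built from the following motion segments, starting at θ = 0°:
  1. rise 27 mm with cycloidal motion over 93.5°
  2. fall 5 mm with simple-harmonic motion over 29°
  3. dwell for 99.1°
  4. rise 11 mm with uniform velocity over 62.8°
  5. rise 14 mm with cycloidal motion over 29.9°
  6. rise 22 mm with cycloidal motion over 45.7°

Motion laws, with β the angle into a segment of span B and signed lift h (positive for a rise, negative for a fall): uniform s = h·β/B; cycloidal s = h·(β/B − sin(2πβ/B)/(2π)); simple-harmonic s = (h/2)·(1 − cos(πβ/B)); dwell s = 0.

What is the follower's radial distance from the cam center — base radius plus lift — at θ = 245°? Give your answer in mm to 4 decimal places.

seg 1 [0°–93.5°] cycloidal, h=27: full span → s += 27 → s = 27.0000
seg 2 [93.5°–122.5°] simple-harmonic, h=-5: full span → s += -5 → s = 22.0000
seg 3 [122.5°–221.6°] dwell: s stays 22.0000
seg 4 [221.6°–284.4°] uniform, h=11: θ=245° here. β=23.4, B=62.8. 11·23.4/62.8 = 4.0987 → s = 26.0987
radial distance = base radius + s = 49 + 26.0987 = 75.0987

75.0987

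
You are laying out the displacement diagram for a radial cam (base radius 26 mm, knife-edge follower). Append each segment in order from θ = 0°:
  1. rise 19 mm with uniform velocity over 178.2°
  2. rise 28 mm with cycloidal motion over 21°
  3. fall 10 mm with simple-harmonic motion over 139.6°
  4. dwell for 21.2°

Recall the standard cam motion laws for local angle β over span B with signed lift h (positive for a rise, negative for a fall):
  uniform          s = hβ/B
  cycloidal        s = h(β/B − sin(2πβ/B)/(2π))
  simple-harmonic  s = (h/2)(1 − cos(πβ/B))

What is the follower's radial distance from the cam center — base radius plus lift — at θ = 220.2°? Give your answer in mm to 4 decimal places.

seg 1 [0°–178.2°] uniform, h=19: full span → s += 19 → s = 19.0000
seg 2 [178.2°–199.2°] cycloidal, h=28: full span → s += 28 → s = 47.0000
seg 3 [199.2°–338.8°] simple-harmonic, h=-10: θ=220.2° here. β=21, B=139.6. -10/2·(1 − cos(π·0.1504)) = -0.5480 → s = 46.4520
radial distance = base radius + s = 26 + 46.4520 = 72.4520

72.4520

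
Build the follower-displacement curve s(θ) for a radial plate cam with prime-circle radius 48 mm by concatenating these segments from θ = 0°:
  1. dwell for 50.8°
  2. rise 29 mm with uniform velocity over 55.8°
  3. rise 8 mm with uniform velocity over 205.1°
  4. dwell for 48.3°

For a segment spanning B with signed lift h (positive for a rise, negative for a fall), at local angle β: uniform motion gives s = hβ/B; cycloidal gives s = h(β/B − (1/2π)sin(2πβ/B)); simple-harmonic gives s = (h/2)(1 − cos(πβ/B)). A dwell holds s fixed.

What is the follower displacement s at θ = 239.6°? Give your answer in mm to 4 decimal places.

seg 1 [0°–50.8°] dwell: s stays 0.0000
seg 2 [50.8°–106.6°] uniform, h=29: full span → s += 29 → s = 29.0000
seg 3 [106.6°–311.7°] uniform, h=8: θ=239.6° here. β=133, B=205.1. 8·133/205.1 = 5.1877 → s = 34.1877

34.1877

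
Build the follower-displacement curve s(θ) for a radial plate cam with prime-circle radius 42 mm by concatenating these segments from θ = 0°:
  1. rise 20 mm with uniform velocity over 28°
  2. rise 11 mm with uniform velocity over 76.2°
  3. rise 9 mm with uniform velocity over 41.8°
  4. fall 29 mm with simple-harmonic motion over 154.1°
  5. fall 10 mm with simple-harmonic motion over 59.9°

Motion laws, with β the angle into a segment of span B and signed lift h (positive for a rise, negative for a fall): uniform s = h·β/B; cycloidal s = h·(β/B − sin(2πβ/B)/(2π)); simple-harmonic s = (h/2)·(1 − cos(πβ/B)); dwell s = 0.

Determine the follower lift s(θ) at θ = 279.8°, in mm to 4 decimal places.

seg 1 [0°–28°] uniform, h=20: full span → s += 20 → s = 20.0000
seg 2 [28°–104.2°] uniform, h=11: full span → s += 11 → s = 31.0000
seg 3 [104.2°–146°] uniform, h=9: full span → s += 9 → s = 40.0000
seg 4 [146°–300.1°] simple-harmonic, h=-29: θ=279.8° here. β=133.8, B=154.1. -29/2·(1 − cos(π·0.8683)) = -27.7759 → s = 12.2241

12.2241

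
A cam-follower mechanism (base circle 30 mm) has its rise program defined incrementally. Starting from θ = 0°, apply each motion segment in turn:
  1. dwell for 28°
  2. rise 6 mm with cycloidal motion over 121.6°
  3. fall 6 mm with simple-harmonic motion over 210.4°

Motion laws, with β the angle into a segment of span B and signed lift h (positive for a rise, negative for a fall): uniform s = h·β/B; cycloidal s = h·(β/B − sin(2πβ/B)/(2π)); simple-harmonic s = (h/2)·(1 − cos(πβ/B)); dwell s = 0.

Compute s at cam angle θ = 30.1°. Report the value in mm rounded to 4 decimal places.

seg 1 [0°–28°] dwell: s stays 0.0000
seg 2 [28°–149.6°] cycloidal, h=6: θ=30.1° here. β=2.1, B=121.6. 6·(0.0173 − sin(2π·0.0173)/(2π)) = 0.0002 → s = 0.0002

0.0002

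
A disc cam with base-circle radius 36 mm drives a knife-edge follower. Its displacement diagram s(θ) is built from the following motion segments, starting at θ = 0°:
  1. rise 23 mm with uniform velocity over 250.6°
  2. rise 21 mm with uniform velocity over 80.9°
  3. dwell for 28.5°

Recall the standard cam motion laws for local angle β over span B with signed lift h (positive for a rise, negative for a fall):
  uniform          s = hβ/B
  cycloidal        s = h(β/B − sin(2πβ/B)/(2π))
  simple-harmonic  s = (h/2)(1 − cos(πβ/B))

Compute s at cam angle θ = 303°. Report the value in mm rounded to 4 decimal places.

seg 1 [0°–250.6°] uniform, h=23: full span → s += 23 → s = 23.0000
seg 2 [250.6°–331.5°] uniform, h=21: θ=303° here. β=52.4, B=80.9. 21·52.4/80.9 = 13.6020 → s = 36.6020

36.6020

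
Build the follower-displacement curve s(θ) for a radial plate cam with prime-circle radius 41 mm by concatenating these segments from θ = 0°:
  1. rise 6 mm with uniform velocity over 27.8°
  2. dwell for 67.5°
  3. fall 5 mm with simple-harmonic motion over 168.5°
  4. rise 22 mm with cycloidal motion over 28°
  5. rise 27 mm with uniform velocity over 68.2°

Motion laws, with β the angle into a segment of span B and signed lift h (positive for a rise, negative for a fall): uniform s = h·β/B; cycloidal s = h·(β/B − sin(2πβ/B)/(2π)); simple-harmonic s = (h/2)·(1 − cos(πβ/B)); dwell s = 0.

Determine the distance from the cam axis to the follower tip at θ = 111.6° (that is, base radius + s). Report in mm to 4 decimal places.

seg 1 [0°–27.8°] uniform, h=6: full span → s += 6 → s = 6.0000
seg 2 [27.8°–95.3°] dwell: s stays 6.0000
seg 3 [95.3°–263.8°] simple-harmonic, h=-5: θ=111.6° here. β=16.3, B=168.5. -5/2·(1 − cos(π·0.0967)) = -0.1146 → s = 5.8854
radial distance = base radius + s = 41 + 5.8854 = 46.8854

46.8854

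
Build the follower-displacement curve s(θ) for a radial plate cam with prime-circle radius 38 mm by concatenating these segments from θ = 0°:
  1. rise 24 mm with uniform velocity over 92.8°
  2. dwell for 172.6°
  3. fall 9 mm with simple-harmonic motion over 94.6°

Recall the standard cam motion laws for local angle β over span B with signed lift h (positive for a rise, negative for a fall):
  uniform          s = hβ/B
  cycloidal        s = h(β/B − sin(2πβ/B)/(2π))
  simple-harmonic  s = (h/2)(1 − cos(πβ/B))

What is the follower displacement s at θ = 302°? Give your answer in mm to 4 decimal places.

seg 1 [0°–92.8°] uniform, h=24: full span → s += 24 → s = 24.0000
seg 2 [92.8°–265.4°] dwell: s stays 24.0000
seg 3 [265.4°–360°] simple-harmonic, h=-9: θ=302° here. β=36.6, B=94.6. -9/2·(1 − cos(π·0.3869)) = -2.9344 → s = 21.0656

21.0656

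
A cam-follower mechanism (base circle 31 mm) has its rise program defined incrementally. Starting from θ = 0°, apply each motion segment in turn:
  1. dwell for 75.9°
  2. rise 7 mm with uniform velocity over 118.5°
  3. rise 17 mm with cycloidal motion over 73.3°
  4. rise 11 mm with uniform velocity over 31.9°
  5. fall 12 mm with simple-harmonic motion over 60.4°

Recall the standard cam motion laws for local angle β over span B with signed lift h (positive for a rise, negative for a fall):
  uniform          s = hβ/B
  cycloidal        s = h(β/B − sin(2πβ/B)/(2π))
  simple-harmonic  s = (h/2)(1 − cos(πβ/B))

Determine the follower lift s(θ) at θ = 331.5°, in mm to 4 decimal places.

seg 1 [0°–75.9°] dwell: s stays 0.0000
seg 2 [75.9°–194.4°] uniform, h=7: full span → s += 7 → s = 7.0000
seg 3 [194.4°–267.7°] cycloidal, h=17: full span → s += 17 → s = 24.0000
seg 4 [267.7°–299.6°] uniform, h=11: full span → s += 11 → s = 35.0000
seg 5 [299.6°–360°] simple-harmonic, h=-12: θ=331.5° here. β=31.9, B=60.4. -12/2·(1 − cos(π·0.5281)) = -6.5298 → s = 28.4702

28.4702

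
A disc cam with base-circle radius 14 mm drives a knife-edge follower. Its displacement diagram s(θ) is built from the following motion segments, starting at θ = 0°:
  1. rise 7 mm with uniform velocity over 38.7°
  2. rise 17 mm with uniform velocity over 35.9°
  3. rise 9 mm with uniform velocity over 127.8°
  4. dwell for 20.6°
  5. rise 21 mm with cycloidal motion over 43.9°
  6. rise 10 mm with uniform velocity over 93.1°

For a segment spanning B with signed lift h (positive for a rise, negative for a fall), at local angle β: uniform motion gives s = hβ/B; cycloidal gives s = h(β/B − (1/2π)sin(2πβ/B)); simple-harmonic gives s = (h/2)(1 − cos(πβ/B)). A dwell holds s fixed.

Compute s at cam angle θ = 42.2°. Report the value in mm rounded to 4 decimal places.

seg 1 [0°–38.7°] uniform, h=7: full span → s += 7 → s = 7.0000
seg 2 [38.7°–74.6°] uniform, h=17: θ=42.2° here. β=3.5, B=35.9. 17·3.5/35.9 = 1.6574 → s = 8.6574

8.6574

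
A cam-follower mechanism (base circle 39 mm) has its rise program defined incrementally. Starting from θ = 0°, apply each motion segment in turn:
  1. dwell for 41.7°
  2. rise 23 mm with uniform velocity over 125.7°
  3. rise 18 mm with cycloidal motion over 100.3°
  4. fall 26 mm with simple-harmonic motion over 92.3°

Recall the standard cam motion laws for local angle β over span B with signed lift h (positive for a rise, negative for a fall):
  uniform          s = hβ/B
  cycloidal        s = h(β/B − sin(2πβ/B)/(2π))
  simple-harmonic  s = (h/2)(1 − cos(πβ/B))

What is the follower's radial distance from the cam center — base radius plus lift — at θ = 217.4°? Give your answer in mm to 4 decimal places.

seg 1 [0°–41.7°] dwell: s stays 0.0000
seg 2 [41.7°–167.4°] uniform, h=23: full span → s += 23 → s = 23.0000
seg 3 [167.4°–267.7°] cycloidal, h=18: θ=217.4° here. β=50, B=100.3. 18·(0.4985 − sin(2π·0.4985)/(2π)) = 8.9462 → s = 31.9462
radial distance = base radius + s = 39 + 31.9462 = 70.9462

70.9462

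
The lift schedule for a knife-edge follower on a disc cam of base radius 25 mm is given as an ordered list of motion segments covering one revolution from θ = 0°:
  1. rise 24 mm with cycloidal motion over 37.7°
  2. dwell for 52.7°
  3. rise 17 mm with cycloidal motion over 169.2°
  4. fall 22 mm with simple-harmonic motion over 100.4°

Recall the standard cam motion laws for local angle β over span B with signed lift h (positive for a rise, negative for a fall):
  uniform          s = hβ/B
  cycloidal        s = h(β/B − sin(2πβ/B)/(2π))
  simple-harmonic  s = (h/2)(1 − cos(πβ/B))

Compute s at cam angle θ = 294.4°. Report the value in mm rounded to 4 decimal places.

seg 1 [0°–37.7°] cycloidal, h=24: full span → s += 24 → s = 24.0000
seg 2 [37.7°–90.4°] dwell: s stays 24.0000
seg 3 [90.4°–259.6°] cycloidal, h=17: full span → s += 17 → s = 41.0000
seg 4 [259.6°–360°] simple-harmonic, h=-22: θ=294.4° here. β=34.8, B=100.4. -22/2·(1 − cos(π·0.3466)) = -5.9021 → s = 35.0979

35.0979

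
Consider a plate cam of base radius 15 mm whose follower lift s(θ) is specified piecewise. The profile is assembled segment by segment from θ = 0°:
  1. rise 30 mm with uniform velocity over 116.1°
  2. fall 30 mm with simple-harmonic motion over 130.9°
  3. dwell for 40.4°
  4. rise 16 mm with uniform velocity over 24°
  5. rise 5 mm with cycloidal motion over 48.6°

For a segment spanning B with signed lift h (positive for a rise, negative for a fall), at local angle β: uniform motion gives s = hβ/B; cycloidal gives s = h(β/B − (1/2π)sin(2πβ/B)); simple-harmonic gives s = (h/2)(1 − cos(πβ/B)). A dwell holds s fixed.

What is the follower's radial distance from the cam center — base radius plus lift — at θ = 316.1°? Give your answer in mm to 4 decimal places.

seg 1 [0°–116.1°] uniform, h=30: full span → s += 30 → s = 30.0000
seg 2 [116.1°–247°] simple-harmonic, h=-30: full span → s += -30 → s = 0.0000
seg 3 [247°–287.4°] dwell: s stays 0.0000
seg 4 [287.4°–311.4°] uniform, h=16: full span → s += 16 → s = 16.0000
seg 5 [311.4°–360°] cycloidal, h=5: θ=316.1° here. β=4.7, B=48.6. 5·(0.0967 − sin(2π·0.0967)/(2π)) = 0.0292 → s = 16.0292
radial distance = base radius + s = 15 + 16.0292 = 31.0292

31.0292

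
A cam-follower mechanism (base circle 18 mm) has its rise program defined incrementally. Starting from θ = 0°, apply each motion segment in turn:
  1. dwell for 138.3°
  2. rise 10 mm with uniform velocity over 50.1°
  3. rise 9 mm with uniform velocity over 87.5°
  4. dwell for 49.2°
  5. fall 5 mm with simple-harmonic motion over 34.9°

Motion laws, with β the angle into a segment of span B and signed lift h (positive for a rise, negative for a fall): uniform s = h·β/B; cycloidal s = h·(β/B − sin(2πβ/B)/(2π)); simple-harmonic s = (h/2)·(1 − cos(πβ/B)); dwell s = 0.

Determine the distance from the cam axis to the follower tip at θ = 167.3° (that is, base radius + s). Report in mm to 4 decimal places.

seg 1 [0°–138.3°] dwell: s stays 0.0000
seg 2 [138.3°–188.4°] uniform, h=10: θ=167.3° here. β=29, B=50.1. 10·29/50.1 = 5.7884 → s = 5.7884
radial distance = base radius + s = 18 + 5.7884 = 23.7884

23.7884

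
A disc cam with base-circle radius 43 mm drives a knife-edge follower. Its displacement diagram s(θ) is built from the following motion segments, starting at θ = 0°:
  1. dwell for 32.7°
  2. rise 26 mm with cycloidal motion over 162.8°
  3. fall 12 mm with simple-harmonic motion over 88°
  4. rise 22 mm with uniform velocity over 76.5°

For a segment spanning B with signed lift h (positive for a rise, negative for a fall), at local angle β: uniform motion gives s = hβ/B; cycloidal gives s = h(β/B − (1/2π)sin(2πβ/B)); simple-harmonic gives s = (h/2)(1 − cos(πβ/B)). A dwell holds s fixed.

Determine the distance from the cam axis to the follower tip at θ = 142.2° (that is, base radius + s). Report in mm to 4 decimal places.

seg 1 [0°–32.7°] dwell: s stays 0.0000
seg 2 [32.7°–195.5°] cycloidal, h=26: θ=142.2° here. β=109.5, B=162.8. 26·(0.6726 − sin(2π·0.6726)/(2π)) = 21.1460 → s = 21.1460
radial distance = base radius + s = 43 + 21.1460 = 64.1460

64.1460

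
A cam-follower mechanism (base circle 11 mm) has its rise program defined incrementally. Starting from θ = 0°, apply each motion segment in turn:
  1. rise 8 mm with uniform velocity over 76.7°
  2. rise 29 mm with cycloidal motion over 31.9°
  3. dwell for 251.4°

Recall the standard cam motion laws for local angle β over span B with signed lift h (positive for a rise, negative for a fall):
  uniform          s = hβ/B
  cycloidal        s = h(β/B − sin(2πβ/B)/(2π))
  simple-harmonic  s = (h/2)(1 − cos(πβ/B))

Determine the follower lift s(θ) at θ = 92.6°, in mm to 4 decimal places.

seg 1 [0°–76.7°] uniform, h=8: full span → s += 8 → s = 8.0000
seg 2 [76.7°–108.6°] cycloidal, h=29: θ=92.6° here. β=15.9, B=31.9. 29·(0.4984 − sin(2π·0.4984)/(2π)) = 14.4091 → s = 22.4091

22.4091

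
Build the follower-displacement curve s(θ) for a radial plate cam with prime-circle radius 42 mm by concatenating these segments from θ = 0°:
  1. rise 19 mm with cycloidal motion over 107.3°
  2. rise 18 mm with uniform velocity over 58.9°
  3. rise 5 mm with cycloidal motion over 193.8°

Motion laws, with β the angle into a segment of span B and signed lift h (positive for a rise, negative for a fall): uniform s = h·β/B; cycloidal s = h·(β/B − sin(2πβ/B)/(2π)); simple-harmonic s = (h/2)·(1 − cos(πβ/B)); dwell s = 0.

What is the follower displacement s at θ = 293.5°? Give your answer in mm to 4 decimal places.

seg 1 [0°–107.3°] cycloidal, h=19: full span → s += 19 → s = 19.0000
seg 2 [107.3°–166.2°] uniform, h=18: full span → s += 18 → s = 37.0000
seg 3 [166.2°–360°] cycloidal, h=5: θ=293.5° here. β=127.3, B=193.8. 5·(0.6569 − sin(2π·0.6569)/(2π)) = 3.9477 → s = 40.9477

40.9477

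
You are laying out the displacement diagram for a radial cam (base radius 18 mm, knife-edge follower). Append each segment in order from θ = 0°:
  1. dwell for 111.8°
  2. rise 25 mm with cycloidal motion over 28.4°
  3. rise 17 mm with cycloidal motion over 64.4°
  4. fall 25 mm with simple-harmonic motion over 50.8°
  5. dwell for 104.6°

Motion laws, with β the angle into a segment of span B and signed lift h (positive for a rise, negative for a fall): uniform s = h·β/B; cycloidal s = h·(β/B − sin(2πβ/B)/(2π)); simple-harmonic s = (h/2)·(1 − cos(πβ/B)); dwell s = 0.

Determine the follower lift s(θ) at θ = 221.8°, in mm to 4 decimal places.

seg 1 [0°–111.8°] dwell: s stays 0.0000
seg 2 [111.8°–140.2°] cycloidal, h=25: full span → s += 25 → s = 25.0000
seg 3 [140.2°–204.6°] cycloidal, h=17: full span → s += 17 → s = 42.0000
seg 4 [204.6°–255.4°] simple-harmonic, h=-25: θ=221.8° here. β=17.2, B=50.8. -25/2·(1 − cos(π·0.3386)) = -6.4294 → s = 35.5706

35.5706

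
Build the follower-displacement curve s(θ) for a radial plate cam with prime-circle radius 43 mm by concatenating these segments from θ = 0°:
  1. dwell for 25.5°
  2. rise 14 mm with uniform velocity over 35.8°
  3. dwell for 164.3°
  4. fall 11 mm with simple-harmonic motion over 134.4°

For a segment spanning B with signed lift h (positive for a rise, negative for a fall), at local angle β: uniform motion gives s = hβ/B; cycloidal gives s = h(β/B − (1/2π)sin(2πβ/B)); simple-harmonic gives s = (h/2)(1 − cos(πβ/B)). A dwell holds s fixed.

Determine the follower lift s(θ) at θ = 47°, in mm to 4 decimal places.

seg 1 [0°–25.5°] dwell: s stays 0.0000
seg 2 [25.5°–61.3°] uniform, h=14: θ=47° here. β=21.5, B=35.8. 14·21.5/35.8 = 8.4078 → s = 8.4078

8.4078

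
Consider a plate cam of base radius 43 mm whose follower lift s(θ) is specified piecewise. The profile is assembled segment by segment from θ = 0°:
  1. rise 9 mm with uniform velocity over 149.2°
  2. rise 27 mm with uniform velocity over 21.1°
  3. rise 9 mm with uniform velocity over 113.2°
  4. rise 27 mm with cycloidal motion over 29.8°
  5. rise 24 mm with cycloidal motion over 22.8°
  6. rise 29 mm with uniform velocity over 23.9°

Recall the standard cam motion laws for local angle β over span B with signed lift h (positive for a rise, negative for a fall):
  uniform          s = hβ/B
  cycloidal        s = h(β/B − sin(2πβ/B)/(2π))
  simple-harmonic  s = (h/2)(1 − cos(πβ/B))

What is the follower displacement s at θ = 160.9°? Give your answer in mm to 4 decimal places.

seg 1 [0°–149.2°] uniform, h=9: full span → s += 9 → s = 9.0000
seg 2 [149.2°–170.3°] uniform, h=27: θ=160.9° here. β=11.7, B=21.1. 27·11.7/21.1 = 14.9716 → s = 23.9716

23.9716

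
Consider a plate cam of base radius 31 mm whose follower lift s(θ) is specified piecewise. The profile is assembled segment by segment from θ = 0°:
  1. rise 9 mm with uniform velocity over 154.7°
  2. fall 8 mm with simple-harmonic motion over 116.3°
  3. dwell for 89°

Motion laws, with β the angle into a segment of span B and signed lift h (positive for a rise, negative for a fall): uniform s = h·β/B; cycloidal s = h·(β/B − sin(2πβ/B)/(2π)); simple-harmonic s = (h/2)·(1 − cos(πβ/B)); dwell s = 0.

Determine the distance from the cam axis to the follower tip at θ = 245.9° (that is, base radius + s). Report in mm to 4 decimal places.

seg 1 [0°–154.7°] uniform, h=9: full span → s += 9 → s = 9.0000
seg 2 [154.7°–271°] simple-harmonic, h=-8: θ=245.9° here. β=91.2, B=116.3. -8/2·(1 − cos(π·0.7842)) = -7.1153 → s = 1.8847
radial distance = base radius + s = 31 + 1.8847 = 32.8847

32.8847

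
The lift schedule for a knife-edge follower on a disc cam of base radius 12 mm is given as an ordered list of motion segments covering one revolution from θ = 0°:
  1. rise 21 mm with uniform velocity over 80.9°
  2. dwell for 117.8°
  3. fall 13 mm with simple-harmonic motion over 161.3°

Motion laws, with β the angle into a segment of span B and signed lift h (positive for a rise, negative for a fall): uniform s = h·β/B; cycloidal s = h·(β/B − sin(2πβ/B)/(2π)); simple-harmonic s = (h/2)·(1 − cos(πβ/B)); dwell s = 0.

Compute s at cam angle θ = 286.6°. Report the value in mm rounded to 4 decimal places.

seg 1 [0°–80.9°] uniform, h=21: full span → s += 21 → s = 21.0000
seg 2 [80.9°–198.7°] dwell: s stays 21.0000
seg 3 [198.7°–360°] simple-harmonic, h=-13: θ=286.6° here. β=87.9, B=161.3. -13/2·(1 − cos(π·0.5449)) = -7.4148 → s = 13.5852

13.5852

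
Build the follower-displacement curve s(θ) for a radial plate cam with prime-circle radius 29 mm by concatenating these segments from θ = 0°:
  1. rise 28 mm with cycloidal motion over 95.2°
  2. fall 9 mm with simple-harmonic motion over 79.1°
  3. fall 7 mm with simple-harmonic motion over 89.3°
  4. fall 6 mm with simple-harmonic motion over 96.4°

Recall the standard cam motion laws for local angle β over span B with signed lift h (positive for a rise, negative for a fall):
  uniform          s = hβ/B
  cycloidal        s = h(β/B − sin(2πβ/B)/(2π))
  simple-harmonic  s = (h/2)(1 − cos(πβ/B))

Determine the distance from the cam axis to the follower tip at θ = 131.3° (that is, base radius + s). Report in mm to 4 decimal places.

seg 1 [0°–95.2°] cycloidal, h=28: full span → s += 28 → s = 28.0000
seg 2 [95.2°–174.3°] simple-harmonic, h=-9: θ=131.3° here. β=36.1, B=79.1. -9/2·(1 − cos(π·0.4564)) = -3.8853 → s = 24.1147
radial distance = base radius + s = 29 + 24.1147 = 53.1147

53.1147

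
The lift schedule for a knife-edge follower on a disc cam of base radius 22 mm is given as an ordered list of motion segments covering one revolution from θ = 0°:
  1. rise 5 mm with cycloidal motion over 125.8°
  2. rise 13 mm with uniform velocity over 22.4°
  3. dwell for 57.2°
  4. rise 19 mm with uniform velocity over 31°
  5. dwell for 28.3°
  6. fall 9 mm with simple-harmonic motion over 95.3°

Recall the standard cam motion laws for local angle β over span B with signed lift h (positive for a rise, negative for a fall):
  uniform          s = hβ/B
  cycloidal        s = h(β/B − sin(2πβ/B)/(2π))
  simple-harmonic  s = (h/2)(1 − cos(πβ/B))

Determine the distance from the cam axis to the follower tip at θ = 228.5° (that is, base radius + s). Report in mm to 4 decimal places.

seg 1 [0°–125.8°] cycloidal, h=5: full span → s += 5 → s = 5.0000
seg 2 [125.8°–148.2°] uniform, h=13: full span → s += 13 → s = 18.0000
seg 3 [148.2°–205.4°] dwell: s stays 18.0000
seg 4 [205.4°–236.4°] uniform, h=19: θ=228.5° here. β=23.1, B=31. 19·23.1/31 = 14.1581 → s = 32.1581
radial distance = base radius + s = 22 + 32.1581 = 54.1581

54.1581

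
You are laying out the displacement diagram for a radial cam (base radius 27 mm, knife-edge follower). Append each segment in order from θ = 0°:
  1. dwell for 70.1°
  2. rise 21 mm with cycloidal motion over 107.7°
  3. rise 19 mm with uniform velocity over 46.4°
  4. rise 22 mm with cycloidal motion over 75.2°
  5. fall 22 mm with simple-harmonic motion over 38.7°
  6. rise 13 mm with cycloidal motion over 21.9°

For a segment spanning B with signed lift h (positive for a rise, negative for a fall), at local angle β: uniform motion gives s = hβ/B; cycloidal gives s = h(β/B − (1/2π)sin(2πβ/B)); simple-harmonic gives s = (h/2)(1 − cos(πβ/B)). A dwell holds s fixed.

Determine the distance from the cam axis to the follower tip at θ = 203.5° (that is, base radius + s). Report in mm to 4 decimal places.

seg 1 [0°–70.1°] dwell: s stays 0.0000
seg 2 [70.1°–177.8°] cycloidal, h=21: full span → s += 21 → s = 21.0000
seg 3 [177.8°–224.2°] uniform, h=19: θ=203.5° here. β=25.7, B=46.4. 19·25.7/46.4 = 10.5237 → s = 31.5237
radial distance = base radius + s = 27 + 31.5237 = 58.5237

58.5237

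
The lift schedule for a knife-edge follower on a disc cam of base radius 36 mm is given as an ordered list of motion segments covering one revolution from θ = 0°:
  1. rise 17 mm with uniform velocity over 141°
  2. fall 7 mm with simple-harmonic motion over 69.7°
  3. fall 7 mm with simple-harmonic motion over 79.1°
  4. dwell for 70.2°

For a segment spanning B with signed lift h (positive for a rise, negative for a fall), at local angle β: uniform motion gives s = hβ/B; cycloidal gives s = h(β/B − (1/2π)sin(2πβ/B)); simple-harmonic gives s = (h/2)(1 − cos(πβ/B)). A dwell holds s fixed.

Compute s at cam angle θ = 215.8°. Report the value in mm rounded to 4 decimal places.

seg 1 [0°–141°] uniform, h=17: full span → s += 17 → s = 17.0000
seg 2 [141°–210.7°] simple-harmonic, h=-7: full span → s += -7 → s = 10.0000
seg 3 [210.7°–289.8°] simple-harmonic, h=-7: θ=215.8° here. β=5.1, B=79.1. -7/2·(1 − cos(π·0.0645)) = -0.0716 → s = 9.9284

9.9284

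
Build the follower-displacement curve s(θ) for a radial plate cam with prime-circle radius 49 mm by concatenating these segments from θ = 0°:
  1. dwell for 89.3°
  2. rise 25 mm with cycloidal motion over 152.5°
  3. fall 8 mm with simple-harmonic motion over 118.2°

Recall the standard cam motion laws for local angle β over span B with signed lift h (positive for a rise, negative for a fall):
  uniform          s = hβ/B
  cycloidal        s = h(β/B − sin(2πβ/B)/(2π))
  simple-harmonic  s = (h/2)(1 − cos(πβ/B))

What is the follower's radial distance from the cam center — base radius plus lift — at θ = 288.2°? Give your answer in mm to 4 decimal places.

seg 1 [0°–89.3°] dwell: s stays 0.0000
seg 2 [89.3°–241.8°] cycloidal, h=25: full span → s += 25 → s = 25.0000
seg 3 [241.8°–360°] simple-harmonic, h=-8: θ=288.2° here. β=46.4, B=118.2. -8/2·(1 − cos(π·0.3926)) = -2.6753 → s = 22.3247
radial distance = base radius + s = 49 + 22.3247 = 71.3247

71.3247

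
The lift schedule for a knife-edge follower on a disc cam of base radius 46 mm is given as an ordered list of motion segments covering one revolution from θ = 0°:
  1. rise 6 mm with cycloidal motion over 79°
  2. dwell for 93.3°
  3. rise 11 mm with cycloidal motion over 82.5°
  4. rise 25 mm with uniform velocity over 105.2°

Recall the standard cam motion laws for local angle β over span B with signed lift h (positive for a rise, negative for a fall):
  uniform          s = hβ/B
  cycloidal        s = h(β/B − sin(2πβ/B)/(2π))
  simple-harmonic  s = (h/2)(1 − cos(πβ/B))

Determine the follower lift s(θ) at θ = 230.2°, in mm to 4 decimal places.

seg 1 [0°–79°] cycloidal, h=6: full span → s += 6 → s = 6.0000
seg 2 [79°–172.3°] dwell: s stays 6.0000
seg 3 [172.3°–254.8°] cycloidal, h=11: θ=230.2° here. β=57.9, B=82.5. 11·(0.7018 − sin(2π·0.7018)/(2π)) = 9.3911 → s = 15.3911

15.3911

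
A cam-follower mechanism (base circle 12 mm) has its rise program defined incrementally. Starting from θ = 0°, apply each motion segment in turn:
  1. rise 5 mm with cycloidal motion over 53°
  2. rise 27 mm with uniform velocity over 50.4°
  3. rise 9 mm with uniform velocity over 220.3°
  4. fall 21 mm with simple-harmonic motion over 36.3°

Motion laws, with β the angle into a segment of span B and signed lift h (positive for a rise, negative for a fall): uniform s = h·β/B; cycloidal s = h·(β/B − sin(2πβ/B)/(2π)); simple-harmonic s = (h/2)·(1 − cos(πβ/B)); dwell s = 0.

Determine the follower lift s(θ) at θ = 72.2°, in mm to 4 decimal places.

seg 1 [0°–53°] cycloidal, h=5: full span → s += 5 → s = 5.0000
seg 2 [53°–103.4°] uniform, h=27: θ=72.2° here. β=19.2, B=50.4. 27·19.2/50.4 = 10.2857 → s = 15.2857

15.2857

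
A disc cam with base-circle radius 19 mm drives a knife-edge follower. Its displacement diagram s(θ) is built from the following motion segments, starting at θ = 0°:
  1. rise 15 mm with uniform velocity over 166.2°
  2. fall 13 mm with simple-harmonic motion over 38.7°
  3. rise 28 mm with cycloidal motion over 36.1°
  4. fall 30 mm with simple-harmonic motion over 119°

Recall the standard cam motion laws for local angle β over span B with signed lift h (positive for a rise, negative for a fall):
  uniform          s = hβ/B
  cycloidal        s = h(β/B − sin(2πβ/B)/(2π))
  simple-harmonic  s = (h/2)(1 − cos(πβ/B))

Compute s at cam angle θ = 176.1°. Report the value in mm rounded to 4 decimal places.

seg 1 [0°–166.2°] uniform, h=15: full span → s += 15 → s = 15.0000
seg 2 [166.2°–204.9°] simple-harmonic, h=-13: θ=176.1° here. β=9.9, B=38.7. -13/2·(1 − cos(π·0.2558)) = -1.9885 → s = 13.0115

13.0115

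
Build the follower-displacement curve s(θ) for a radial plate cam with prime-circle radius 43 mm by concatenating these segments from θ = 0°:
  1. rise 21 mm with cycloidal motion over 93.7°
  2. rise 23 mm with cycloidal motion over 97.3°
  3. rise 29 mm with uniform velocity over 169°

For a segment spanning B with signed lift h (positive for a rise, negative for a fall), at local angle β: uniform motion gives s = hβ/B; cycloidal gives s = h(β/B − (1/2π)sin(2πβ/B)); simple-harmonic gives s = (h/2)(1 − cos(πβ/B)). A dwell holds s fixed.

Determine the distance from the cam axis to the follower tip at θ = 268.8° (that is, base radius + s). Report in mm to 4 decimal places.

seg 1 [0°–93.7°] cycloidal, h=21: full span → s += 21 → s = 21.0000
seg 2 [93.7°–191°] cycloidal, h=23: full span → s += 23 → s = 44.0000
seg 3 [191°–360°] uniform, h=29: θ=268.8° here. β=77.8, B=169. 29·77.8/169 = 13.3503 → s = 57.3503
radial distance = base radius + s = 43 + 57.3503 = 100.3503

100.3503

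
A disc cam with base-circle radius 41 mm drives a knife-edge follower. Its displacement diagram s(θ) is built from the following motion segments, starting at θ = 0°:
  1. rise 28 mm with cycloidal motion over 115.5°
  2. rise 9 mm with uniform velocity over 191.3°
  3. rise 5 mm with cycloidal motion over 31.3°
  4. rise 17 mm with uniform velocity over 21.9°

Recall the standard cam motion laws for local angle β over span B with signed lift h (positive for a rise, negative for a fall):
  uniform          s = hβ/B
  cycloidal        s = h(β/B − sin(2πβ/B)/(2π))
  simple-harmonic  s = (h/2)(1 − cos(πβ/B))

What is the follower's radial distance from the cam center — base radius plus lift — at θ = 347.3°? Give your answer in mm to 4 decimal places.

seg 1 [0°–115.5°] cycloidal, h=28: full span → s += 28 → s = 28.0000
seg 2 [115.5°–306.8°] uniform, h=9: full span → s += 9 → s = 37.0000
seg 3 [306.8°–338.1°] cycloidal, h=5: full span → s += 5 → s = 42.0000
seg 4 [338.1°–360°] uniform, h=17: θ=347.3° here. β=9.2, B=21.9. 17·9.2/21.9 = 7.1416 → s = 49.1416
radial distance = base radius + s = 41 + 49.1416 = 90.1416

90.1416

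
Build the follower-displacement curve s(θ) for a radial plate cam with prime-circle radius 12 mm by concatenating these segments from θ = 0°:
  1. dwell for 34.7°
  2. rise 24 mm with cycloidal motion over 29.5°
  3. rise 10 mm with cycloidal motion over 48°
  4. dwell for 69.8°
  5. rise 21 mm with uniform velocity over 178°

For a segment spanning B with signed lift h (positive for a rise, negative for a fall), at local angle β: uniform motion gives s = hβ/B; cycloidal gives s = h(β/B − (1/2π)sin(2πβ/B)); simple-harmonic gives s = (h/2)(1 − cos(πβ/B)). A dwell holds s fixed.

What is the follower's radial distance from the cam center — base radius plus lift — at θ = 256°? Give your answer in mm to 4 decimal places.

seg 1 [0°–34.7°] dwell: s stays 0.0000
seg 2 [34.7°–64.2°] cycloidal, h=24: full span → s += 24 → s = 24.0000
seg 3 [64.2°–112.2°] cycloidal, h=10: full span → s += 10 → s = 34.0000
seg 4 [112.2°–182°] dwell: s stays 34.0000
seg 5 [182°–360°] uniform, h=21: θ=256° here. β=74, B=178. 21·74/178 = 8.7303 → s = 42.7303
radial distance = base radius + s = 12 + 42.7303 = 54.7303

54.7303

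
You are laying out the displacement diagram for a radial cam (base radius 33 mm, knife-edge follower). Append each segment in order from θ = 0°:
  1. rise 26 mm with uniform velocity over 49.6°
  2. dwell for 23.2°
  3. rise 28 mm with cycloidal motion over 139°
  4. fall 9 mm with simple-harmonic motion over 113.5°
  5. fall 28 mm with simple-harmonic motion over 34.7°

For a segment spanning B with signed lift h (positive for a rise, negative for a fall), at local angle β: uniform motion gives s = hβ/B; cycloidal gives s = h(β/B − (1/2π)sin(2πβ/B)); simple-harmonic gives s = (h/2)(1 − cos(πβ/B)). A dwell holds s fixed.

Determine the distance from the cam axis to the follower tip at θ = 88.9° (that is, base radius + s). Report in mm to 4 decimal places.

seg 1 [0°–49.6°] uniform, h=26: full span → s += 26 → s = 26.0000
seg 2 [49.6°–72.8°] dwell: s stays 26.0000
seg 3 [72.8°–211.8°] cycloidal, h=28: θ=88.9° here. β=16.1, B=139. 28·(0.1158 − sin(2π·0.1158)/(2π)) = 0.2788 → s = 26.2788
radial distance = base radius + s = 33 + 26.2788 = 59.2788

59.2788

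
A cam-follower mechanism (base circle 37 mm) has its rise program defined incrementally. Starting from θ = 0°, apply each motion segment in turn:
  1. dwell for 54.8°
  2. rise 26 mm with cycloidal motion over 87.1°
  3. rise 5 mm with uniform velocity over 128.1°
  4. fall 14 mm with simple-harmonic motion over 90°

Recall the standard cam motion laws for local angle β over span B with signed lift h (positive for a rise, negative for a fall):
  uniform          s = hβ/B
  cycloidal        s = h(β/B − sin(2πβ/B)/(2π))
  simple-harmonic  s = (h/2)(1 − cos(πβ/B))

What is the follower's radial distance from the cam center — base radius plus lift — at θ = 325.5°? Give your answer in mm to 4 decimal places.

seg 1 [0°–54.8°] dwell: s stays 0.0000
seg 2 [54.8°–141.9°] cycloidal, h=26: full span → s += 26 → s = 26.0000
seg 3 [141.9°–270°] uniform, h=5: full span → s += 5 → s = 31.0000
seg 4 [270°–360°] simple-harmonic, h=-14: θ=325.5° here. β=55.5, B=90. -14/2·(1 − cos(π·0.6167)) = -9.5086 → s = 21.4914
radial distance = base radius + s = 37 + 21.4914 = 58.4914

58.4914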